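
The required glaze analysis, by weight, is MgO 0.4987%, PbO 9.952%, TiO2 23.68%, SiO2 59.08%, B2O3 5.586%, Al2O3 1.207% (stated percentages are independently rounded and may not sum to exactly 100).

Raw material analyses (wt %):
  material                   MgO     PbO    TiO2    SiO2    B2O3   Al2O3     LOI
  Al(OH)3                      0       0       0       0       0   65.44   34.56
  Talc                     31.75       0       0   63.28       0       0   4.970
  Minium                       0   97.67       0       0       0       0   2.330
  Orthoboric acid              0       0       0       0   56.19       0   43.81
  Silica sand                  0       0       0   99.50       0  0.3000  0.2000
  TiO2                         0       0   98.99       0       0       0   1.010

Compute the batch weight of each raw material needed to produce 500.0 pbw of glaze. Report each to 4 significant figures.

All internal work maintains exact precision through the solve. Mid-chain values are shown rounded to four significant figures when written out; each reported value is rounded only once. Derived quantities, which include ignition loss, six oxide percentages, totals, the yield, net glass mass, are recomputed at full precision, as given in the question or the answer, starting from the weights per 500.0 pbw of glass.
Oxide-by-oxide targets in 500.0 pbw glaze:
  MgO: 0.4987% × 500.0 = 2.494 pbw
  PbO: 9.952% × 500.0 = 49.76 pbw
  TiO2: 23.68% × 500.0 = 118.4 pbw
  SiO2: 59.08% × 500.0 = 295.4 pbw
  B2O3: 5.586% × 500.0 = 27.93 pbw
  Al2O3: 1.207% × 500.0 = 6.035 pbw
Oxide-by-oxide audit per the reported batch figures, per the basis as stated (oxide sums agree with the targets within answer rounding):
  MgO: 7.854·0.3175 = 2.494 pbw (target 2.494 pbw)
  PbO: 50.95·0.9767 = 49.76 pbw (target 49.76 pbw)
  TiO2: 119.6·0.9899 = 118.4 pbw (target 118.4 pbw)
  SiO2: 7.854·0.6328 + 291.9·0.9950 = 295.4 pbw (target 295.4 pbw)
  B2O3: 49.71·0.5619 = 27.93 pbw (target 27.93 pbw)
  Al2O3: 7.884·0.6544 + 291.9·0.003000 = 6.035 pbw (target 6.035 pbw)
Glass mass check: whole batch net of LOI = 500.0 pbw (summing oxide targets gives 500.0 pbw; the stated basis being 500.0 pbw — rounding explains the deltas).
Batch grand total — Σ batch = 527.9 pbw; LOI loss = Σ batch·LOI = 27.87 pbw; yield: glass divided by total = 94.72%.

Batch per 500.0 pbw glaze:
  Al(OH)3: 7.884 pbw
  Talc: 7.854 pbw
  Minium: 50.95 pbw
  Orthoboric acid: 49.71 pbw
  Silica sand: 291.9 pbw
  TiO2: 119.6 pbw
Total batch = 527.9 pbw; LOI loss = 27.87 pbw; yield = 94.72%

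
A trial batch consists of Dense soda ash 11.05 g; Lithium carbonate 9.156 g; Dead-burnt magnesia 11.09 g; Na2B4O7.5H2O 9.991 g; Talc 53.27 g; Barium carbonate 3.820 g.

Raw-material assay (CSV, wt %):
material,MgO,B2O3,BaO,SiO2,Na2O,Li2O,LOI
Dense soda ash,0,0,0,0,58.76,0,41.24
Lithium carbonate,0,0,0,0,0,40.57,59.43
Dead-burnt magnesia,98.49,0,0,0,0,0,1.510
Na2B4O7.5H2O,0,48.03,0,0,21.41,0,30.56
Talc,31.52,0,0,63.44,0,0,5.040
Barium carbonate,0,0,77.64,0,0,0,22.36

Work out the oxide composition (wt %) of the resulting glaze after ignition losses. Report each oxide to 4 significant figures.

Mid-chain values are rounded to 4 significant digits when displayed — the whole derivation holds full float precision in every operation; every reported value is rounded only once — all derived quantities, which include glass mass, yield, six oxide percentages, totals, LOI, are carried at exact precision, as quoted within question or answer, using the weight values on 81.62 g of glass.
Oxide-by-oxide delivered mass:
  MgO: 11.09·0.9849 + 53.27·0.3152 = 27.71 g
  B2O3: 9.991·0.4803 = 4.799 g
  BaO: 3.820·0.7764 = 2.966 g
  SiO2: 53.27·0.6344 = 33.79 g
  Na2O: 11.05·0.5876 + 9.991·0.2141 = 8.632 g
  Li2O: 9.156·0.4057 = 3.715 g
LOI: 11.05·0.4124 + 9.156·0.5943 + 11.09·0.01510 + 9.991·0.3056 + 53.27·0.05040 + 3.820·0.2236 = 16.76 g
The glass mass, total less LOI, = 98.38 − 16.76 = 81.62 g (= the summed oxide contributions)
each wt % is 100 × oxide ÷ glass

Glass mass = 81.62 g (batch 98.38 − LOI 16.76).
Composition: MgO 33.95%, B2O3 5.879%, BaO 3.634%, SiO2 41.41%, Na2O 10.58%, Li2O 4.551%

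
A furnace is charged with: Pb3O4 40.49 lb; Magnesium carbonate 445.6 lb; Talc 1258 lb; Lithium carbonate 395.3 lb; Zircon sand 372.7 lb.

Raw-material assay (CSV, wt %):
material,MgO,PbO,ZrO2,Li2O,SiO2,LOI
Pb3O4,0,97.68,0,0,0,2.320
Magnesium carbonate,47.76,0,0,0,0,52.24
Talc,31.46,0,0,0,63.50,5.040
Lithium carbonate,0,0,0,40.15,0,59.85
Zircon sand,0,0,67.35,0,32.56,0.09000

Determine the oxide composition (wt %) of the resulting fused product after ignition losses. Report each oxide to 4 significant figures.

Every computation carries exact precision from first step to last. Intermediates are displayed rounded to four significant digits on the page; exactly one rounding lands on every reported figure — the derived quantities, including the five compositions, the yield, totals, ignition loss, net glass mass, are computed using the weight values on 1978 lb of glass in full float precision, as they appear in the problem or the answer.
Mass of each oxide from the mix:
  MgO: 445.6·0.4776 + 1258·0.3146 = 608.6 lb
  PbO: 40.49·0.9768 = 39.55 lb
  ZrO2: 372.7·0.6735 = 251.0 lb
  Li2O: 395.3·0.4015 = 158.7 lb
  SiO2: 1258·0.6350 + 372.7·0.3256 = 920.2 lb
LOI: 40.49·0.02320 + 445.6·0.5224 + 1258·0.05040 + 395.3·0.5985 + 372.7·9.000e-04 = 534.0 lb
batch − LOI leaves glass = 2512 − 534.0 = 1978 lb (consistent with Σ oxide mass)
wt % = 100 × oxide mass / glass mass

Glass mass = 1978 lb (batch 2512 − LOI 534.0).
Composition: MgO 30.77%, PbO 1.999%, ZrO2 12.69%, Li2O 8.024%, SiO2 46.52%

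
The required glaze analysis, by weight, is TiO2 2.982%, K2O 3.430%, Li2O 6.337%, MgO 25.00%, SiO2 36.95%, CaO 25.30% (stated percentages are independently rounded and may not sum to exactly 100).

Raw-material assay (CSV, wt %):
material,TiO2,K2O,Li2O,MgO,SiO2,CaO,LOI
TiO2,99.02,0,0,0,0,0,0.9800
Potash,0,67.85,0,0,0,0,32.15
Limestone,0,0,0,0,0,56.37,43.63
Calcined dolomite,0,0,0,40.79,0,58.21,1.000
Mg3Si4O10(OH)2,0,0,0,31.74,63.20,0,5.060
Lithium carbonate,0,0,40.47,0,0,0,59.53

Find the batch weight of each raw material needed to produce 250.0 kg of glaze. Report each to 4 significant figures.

Batch per 250.0 kg glaze:
  TiO2: 7.529 kg
  Potash: 12.64 kg
  Limestone: 71.43 kg
  Calcined dolomite: 39.49 kg
  Mg3Si4O10(OH)2: 146.2 kg
  Lithium carbonate: 39.15 kg
Total batch = 316.4 kg; LOI loss = 66.40 kg; yield = 79.02%

In-progress results are printed, with 4-significant-digit rounding, across the worked steps — all internal work maintains full precision end to end; a single rounding yields each reported figure; all derived quantities, including the totals, six oxide percentages, the yield, ignition loss, glass mass, are re-derived from the weighed amounts per 250.0 kg of glass in full float precision, exactly as shown in either problem or answer.
Oxide-by-oxide targets in 250.0 kg glaze:
  TiO2: 2.982% × 250.0 = 7.455 kg
  K2O: 3.430% × 250.0 = 8.575 kg
  Li2O: 6.337% × 250.0 = 15.84 kg
  MgO: 25.00% × 250.0 = 62.50 kg
  SiO2: 36.95% × 250.0 = 92.38 kg
  CaO: 25.30% × 250.0 = 63.25 kg
Per-oxide balance check given the weights on record, versus the basis set out (target by target, the sums agree once rounding is allowed for):
  TiO2: 7.529·0.9902 = 7.455 kg (target 7.455 kg)
  K2O: 12.64·0.6785 = 8.576 kg (target 8.575 kg)
  Li2O: 39.15·0.4047 = 15.84 kg (target 15.84 kg)
  MgO: 39.49·0.4079 + 146.2·0.3174 = 62.51 kg (target 62.50 kg)
  SiO2: 146.2·0.6320 = 92.40 kg (target 92.38 kg)
  CaO: 71.43·0.5637 + 39.49·0.5821 = 63.25 kg (target 63.25 kg)
Glass mass check: the batch minus its LOI: 250.0 kg (oxide target masses add up to 250.0 kg; the stated basis being 250.0 kg — a pure rounding effect).
Batch grand total — Σ batch = 316.4 kg; the LOI term Σ batch·LOI equals 66.40 kg; yield: glass divided by total = 79.02%.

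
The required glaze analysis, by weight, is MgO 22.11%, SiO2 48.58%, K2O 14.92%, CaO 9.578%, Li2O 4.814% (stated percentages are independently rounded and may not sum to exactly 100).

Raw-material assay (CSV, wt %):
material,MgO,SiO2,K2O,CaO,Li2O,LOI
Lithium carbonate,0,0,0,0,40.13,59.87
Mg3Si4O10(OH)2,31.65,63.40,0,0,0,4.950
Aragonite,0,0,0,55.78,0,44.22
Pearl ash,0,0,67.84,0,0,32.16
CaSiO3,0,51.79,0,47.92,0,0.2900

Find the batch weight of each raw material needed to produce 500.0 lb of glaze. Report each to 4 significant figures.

Batch per 500.0 lb glaze:
  Lithium carbonate: 59.98 lb
  Mg3Si4O10(OH)2: 349.3 lb
  Aragonite: 50.27 lb
  Pearl ash: 110.0 lb
  CaSiO3: 41.42 lb
Total batch = 611.0 lb; LOI loss = 110.9 lb; yield = 81.84%

The working math holds full precision all the way through. Mid-chain values are shown rounded off to 4 significant figures in the working; each reported figure sees exactly one rounding — derived quantities are recomputed starting from the weights for 500.0 lb of glass at full float precision (the five compositions, ignition loss, yield, glass mass, totals), as they appear in question or answer.
Oxide-by-oxide targets in 500.0 lb glaze:
  MgO: 22.11% × 500.0 = 110.6 lb
  SiO2: 48.58% × 500.0 = 242.9 lb
  K2O: 14.92% × 500.0 = 74.60 lb
  CaO: 9.578% × 500.0 = 47.89 lb
  Li2O: 4.814% × 500.0 = 24.07 lb
Checking each oxide sum with the batch weights as given, relative to the basis at hand (delivered sums recover each target within answer rounding):
  MgO: 349.3·0.3165 = 110.6 lb (target 110.6 lb)
  SiO2: 349.3·0.6340 + 41.42·0.5179 = 242.9 lb (target 242.9 lb)
  K2O: 110.0·0.6784 = 74.62 lb (target 74.60 lb)
  CaO: 50.27·0.5578 + 41.42·0.4792 = 47.89 lb (target 47.89 lb)
  Li2O: 59.98·0.4013 = 24.07 lb (target 24.07 lb)
The glass-mass cross-check: batch total minus LOI = 500.0 lb (targets for the oxides total 500.0 lb; the stated basis being 500.0 lb — deltas are rounding alone).
Whole-batch sum: Σ batch = 611.0 lb; Σ batch·LOI gives LOI loss = 110.9 lb; yield = glass ÷ total batch = 81.84%.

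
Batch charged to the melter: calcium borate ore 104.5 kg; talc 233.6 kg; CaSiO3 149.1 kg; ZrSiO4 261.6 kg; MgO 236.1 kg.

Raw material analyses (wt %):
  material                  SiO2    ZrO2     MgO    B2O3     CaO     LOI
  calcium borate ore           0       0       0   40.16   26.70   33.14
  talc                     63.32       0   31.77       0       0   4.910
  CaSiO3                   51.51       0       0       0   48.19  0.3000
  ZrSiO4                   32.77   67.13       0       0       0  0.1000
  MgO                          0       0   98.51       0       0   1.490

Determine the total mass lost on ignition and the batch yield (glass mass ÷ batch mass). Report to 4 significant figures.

LOI loss = 50.33 kg; glass = 934.6 kg; yield = 94.89%

The whole derivation runs at full float precision at each step. Values along the way are displayed, rounded to four significant figures, in the printout — a single rounding completes each reported figure — derived quantities, which include the five compositions, the yield, the totals, ignition loss, glass mass, are re-derived in full precision, exactly as printed in the problem or answer text, starting from the weights per 934.6 kg of glass.
Material-by-material LOI:
  calcium borate ore: 104.5 × 0.3314 = 34.63 kg
  talc: 233.6 × 0.04910 = 11.47 kg
  CaSiO3: 149.1 × 0.003000 = 0.4473 kg
  ZrSiO4: 261.6 × 0.001000 = 0.2616 kg
  MgO: 236.1 × 0.01490 = 3.518 kg
Total LOI = 50.33 kg
Glass = batch − LOI = 984.9 − 50.33 = 934.6 kg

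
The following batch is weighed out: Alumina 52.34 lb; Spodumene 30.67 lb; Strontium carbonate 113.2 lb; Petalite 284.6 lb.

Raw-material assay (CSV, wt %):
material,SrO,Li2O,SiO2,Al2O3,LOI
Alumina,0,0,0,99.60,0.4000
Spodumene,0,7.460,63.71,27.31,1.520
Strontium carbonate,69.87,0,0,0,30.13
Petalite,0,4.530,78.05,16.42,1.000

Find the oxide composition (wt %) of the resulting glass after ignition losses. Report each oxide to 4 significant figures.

In-progress results are printed with 4-significant-digit rounding between the steps — the whole derivation carries full float precision all the way through; exactly one rounding is applied to each reported figure — all derived quantities are recomputed from the weighed amounts at 443.2 lb of glass in full float precision (ignition loss, totals, the yield, four oxide percentages, glass mass) as they appear in question or answer.
Oxide masses out of the charge:
  SrO: 113.2·0.6987 = 79.09 lb
  Li2O: 30.67·0.07460 + 284.6·0.04530 = 15.18 lb
  SiO2: 30.67·0.6371 + 284.6·0.7805 = 241.7 lb
  Al2O3: 52.34·0.9960 + 30.67·0.2731 + 284.6·0.1642 = 107.2 lb
LOI: 52.34·0.004000 + 30.67·0.01520 + 113.2·0.3013 + 284.6·0.01000 = 37.63 lb
Net of LOI, the glass mass = 480.8 − 37.63 = 443.2 lb (equal to the oxide-mass sum)
wt %: oxide over glass, times 100

Glass mass = 443.2 lb (batch 480.8 − LOI 37.63).
Composition: SrO 17.85%, Li2O 3.425%, SiO2 54.53%, Al2O3 24.20%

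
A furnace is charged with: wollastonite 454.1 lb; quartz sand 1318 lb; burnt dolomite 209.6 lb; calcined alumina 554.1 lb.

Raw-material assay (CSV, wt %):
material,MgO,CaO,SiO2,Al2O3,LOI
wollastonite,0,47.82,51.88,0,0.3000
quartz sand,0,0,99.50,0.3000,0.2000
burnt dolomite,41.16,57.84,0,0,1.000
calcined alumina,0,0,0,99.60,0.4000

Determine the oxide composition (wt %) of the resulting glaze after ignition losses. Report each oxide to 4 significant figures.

The whole derivation keeps exact precision end to end; mid-chain values are shown rounded to four significant digits when written out. Exactly one rounding lands on every reported number — derived quantities (the four compositions, ignition loss, the yield, totals, glass mass) are recomputed using the weight values per 2527 lb of glass at full float precision, as they appear in problem or answer.
Delivered oxide masses:
  MgO: 209.6·0.4116 = 86.27 lb
  CaO: 454.1·0.4782 + 209.6·0.5784 = 338.4 lb
  SiO2: 454.1·0.5188 + 1318·0.9950 = 1547 lb
  Al2O3: 1318·0.003000 + 554.1·0.9960 = 555.8 lb
LOI: 454.1·0.003000 + 1318·0.002000 + 209.6·0.01000 + 554.1·0.004000 = 8.311 lb
Glass mass = batch − LOI = 2536 − 8.311 = 2527 lb (the oxide masses sum to this)
oxide / glass × 100 gives the wt %

Glass mass = 2527 lb (batch 2536 − LOI 8.311).
Composition: MgO 3.413%, CaO 13.39%, SiO2 61.21%, Al2O3 21.99%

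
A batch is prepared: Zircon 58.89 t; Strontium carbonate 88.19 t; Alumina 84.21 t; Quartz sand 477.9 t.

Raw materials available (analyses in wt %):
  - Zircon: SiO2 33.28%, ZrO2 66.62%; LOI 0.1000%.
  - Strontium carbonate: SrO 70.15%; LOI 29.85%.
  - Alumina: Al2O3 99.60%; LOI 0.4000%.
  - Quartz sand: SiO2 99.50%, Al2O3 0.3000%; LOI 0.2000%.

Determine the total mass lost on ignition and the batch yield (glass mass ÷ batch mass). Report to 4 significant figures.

LOI loss = 27.68 t; glass = 681.5 t; yield = 96.10%

Values along the way are shown (rounded to four significant digits) within the worked lines; full float precision is kept from start to finish — a single rounding finalizes each reported number. The derived quantities, including the four compositions, the yield, totals, net glass mass, ignition loss, are re-derived from the weighed amounts on 681.5 t of glass at full float precision, as given in problem or answer.
Material-by-material LOI:
  Zircon: 58.89 × 0.001000 = 0.05889 t
  Strontium carbonate: 88.19 × 0.2985 = 26.32 t
  Alumina: 84.21 × 0.004000 = 0.3368 t
  Quartz sand: 477.9 × 0.002000 = 0.9558 t
Total LOI = 27.68 t
Glass = batch − LOI = 709.2 − 27.68 = 681.5 t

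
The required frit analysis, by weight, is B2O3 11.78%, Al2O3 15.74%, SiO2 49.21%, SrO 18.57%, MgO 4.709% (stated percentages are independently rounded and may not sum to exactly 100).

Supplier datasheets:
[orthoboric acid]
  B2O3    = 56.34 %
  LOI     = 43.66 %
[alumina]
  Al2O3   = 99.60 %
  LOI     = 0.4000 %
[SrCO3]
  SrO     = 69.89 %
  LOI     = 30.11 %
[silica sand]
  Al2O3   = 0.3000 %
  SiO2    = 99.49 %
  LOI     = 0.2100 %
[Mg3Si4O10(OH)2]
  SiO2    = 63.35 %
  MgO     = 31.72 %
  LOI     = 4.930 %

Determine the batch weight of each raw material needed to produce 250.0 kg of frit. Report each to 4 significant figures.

All internal work runs at full float precision at every stage. Values along the way are printed, rounded to 4 significant digits, within the worked lines; every reported value receives exactly one rounding. All derived quantities are computed starting from the weights per 250.0 kg of glass in exact precision (the totals, the yield, glass mass, the five compositions, LOI) precisely as stated by the problem or the answer.
Oxide mass targets, per 250.0 kg frit:
  B2O3: 11.78% × 250.0 = 29.45 kg
  Al2O3: 15.74% × 250.0 = 39.35 kg
  SiO2: 49.21% × 250.0 = 123.0 kg
  SrO: 18.57% × 250.0 = 46.42 kg
  MgO: 4.709% × 250.0 = 11.77 kg
Per-oxide balance check given the weights on record, at the basis given (delivered sums recover each target given rounding of the digits):
  B2O3: 52.27·0.5634 = 29.45 kg (target 29.45 kg)
  Al2O3: 39.21·0.9960 + 100.0·0.003000 = 39.35 kg (target 39.35 kg)
  SiO2: 100.0·0.9949 + 37.11·0.6335 = 123.0 kg (target 123.0 kg)
  SrO: 66.43·0.6989 = 46.43 kg (target 46.42 kg)
  MgO: 37.11·0.3172 = 11.77 kg (target 11.77 kg)
Glass mass check: Σ batch − LOI loss = 250.0 kg (summing oxide targets gives 250.0 kg; with the basis standing at 250.0 kg — any gap is answer rounding).
Summing the batch: Σ batch = 295.0 kg; the LOI term Σ batch·LOI equals 45.02 kg; yield: glass divided by total = 84.74%.

Batch per 250.0 kg frit:
  orthoboric acid: 52.27 kg
  alumina: 39.21 kg
  SrCO3: 66.43 kg
  silica sand: 100.0 kg
  Mg3Si4O10(OH)2: 37.11 kg
Total batch = 295.0 kg; LOI loss = 45.02 kg; yield = 84.74%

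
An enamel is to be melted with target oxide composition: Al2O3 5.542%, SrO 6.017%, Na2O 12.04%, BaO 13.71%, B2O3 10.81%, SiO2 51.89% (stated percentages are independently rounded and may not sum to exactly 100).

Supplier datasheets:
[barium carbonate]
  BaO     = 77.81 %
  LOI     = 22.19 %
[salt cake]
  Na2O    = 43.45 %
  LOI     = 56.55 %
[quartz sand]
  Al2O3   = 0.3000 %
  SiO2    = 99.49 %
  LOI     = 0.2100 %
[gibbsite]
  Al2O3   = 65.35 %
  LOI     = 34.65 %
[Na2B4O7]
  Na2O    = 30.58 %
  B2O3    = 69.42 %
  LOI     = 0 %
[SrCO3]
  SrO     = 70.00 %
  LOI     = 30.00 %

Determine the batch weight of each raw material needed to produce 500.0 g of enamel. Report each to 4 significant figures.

The whole derivation carries exact precision through the solve. Intermediates are displayed, with 4-significant-digit rounding, on the page; each reported figure takes exactly one rounding. The derived quantities are re-derived from the weighed amounts for 500.0 g of glass at full precision (six oxide percentages, net glass mass, totals, yield, LOI) as they appear in the question or the answer.
Per-oxide target masses for 500.0 g enamel:
  Al2O3: 5.542% × 500.0 = 27.71 g
  SrO: 6.017% × 500.0 = 30.08 g
  Na2O: 12.04% × 500.0 = 60.20 g
  BaO: 13.71% × 500.0 = 68.55 g
  B2O3: 10.81% × 500.0 = 54.05 g
  SiO2: 51.89% × 500.0 = 259.4 g
Mass-balance tally per oxide given the weights on record, for the quoted basis mass (summed amounts equal target values given rounding of the digits):
  Al2O3: 260.8·0.003000 + 41.21·0.6535 = 27.71 g (target 27.71 g)
  SrO: 42.98·0.7000 = 30.09 g (target 30.08 g)
  Na2O: 83.75·0.4345 + 77.86·0.3058 = 60.20 g (target 60.20 g)
  BaO: 88.10·0.7781 = 68.55 g (target 68.55 g)
  B2O3: 77.86·0.6942 = 54.05 g (target 54.05 g)
  SiO2: 260.8·0.9949 = 259.5 g (target 259.4 g)
Consistency of the glass mass: total charge less LOI = 500.1 g (targets for the oxides total 500.0 g; against the stated basis, 500.0 g — any gap is answer rounding).
Adding the batch up: Σ batch = 594.7 g; Σ batch·LOI gives LOI loss = 94.63 g; yield, glass over the total, = 84.09%.

Batch per 500.0 g enamel:
  barium carbonate: 88.10 g
  salt cake: 83.75 g
  quartz sand: 260.8 g
  gibbsite: 41.21 g
  Na2B4O7: 77.86 g
  SrCO3: 42.98 g
Total batch = 594.7 g; LOI loss = 94.63 g; yield = 84.09%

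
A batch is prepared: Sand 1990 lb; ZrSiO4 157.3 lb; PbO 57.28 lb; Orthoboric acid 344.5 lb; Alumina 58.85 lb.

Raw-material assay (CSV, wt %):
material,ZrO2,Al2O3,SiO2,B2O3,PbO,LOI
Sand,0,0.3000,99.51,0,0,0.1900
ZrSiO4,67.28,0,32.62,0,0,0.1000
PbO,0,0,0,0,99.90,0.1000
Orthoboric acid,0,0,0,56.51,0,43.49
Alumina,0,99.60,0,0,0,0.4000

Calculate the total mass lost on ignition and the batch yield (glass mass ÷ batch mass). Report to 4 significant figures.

LOI loss = 154.1 lb; glass = 2454 lb; yield = 94.09%

Every computation runs at full precision in all steps — working values are displayed, rounded to 4 significant figures, when written out; each reported value sees exactly one rounding. Derived quantities, including the yield, totals, five oxide percentages, net glass mass, LOI, are carried from the batch weights at 2454 lb of glass in full float precision as they appear in the problem or the answer.
Ignition loss by material:
  Sand: 1990 × 0.001900 = 3.781 lb
  ZrSiO4: 157.3 × 0.001000 = 0.1573 lb
  PbO: 57.28 × 0.001000 = 0.05728 lb
  Orthoboric acid: 344.5 × 0.4349 = 149.8 lb
  Alumina: 58.85 × 0.004000 = 0.2354 lb
Total LOI = 154.1 lb
Glass = batch − LOI = 2608 − 154.1 = 2454 lb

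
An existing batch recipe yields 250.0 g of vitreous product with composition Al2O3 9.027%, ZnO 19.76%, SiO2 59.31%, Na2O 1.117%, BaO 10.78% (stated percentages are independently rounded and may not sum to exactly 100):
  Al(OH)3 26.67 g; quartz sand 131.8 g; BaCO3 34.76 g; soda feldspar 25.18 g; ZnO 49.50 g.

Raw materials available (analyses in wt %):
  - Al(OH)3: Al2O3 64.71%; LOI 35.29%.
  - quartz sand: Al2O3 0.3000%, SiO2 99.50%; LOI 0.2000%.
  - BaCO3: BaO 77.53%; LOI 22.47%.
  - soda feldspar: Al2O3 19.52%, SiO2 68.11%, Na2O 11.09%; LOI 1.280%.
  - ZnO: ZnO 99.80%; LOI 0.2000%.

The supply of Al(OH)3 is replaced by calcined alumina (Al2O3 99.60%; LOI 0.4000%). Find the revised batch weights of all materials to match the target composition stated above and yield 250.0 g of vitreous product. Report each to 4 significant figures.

Revised batch per 250.0 g vitreous product:
  calcined alumina: 17.33 g
  quartz sand: 131.8 g
  BaCO3: 34.76 g
  soda feldspar: 25.18 g
  ZnO: 49.50 g
Total batch = 258.6 g; LOI loss = 8.565 g

Values along the way appear with 4-significant-digit rounding between the steps; the whole derivation carries full float precision in all steps; each reported value undergoes a single rounding — the derived quantities, including the five compositions, glass mass, LOI, totals, yield, are rebuilt starting from the weights on 250.0 g of glass in exact precision, as given in either problem or answer.
Target masses of each oxide per 250.0 g vitreous product:
  Al2O3: 9.027% × 250.0 = 22.57 g
  ZnO: 19.76% × 250.0 = 49.40 g
  SiO2: 59.31% × 250.0 = 148.3 g
  Na2O: 1.117% × 250.0 = 2.792 g
  BaO: 10.78% × 250.0 = 26.95 g
Verifying the oxide balance applying the batch weights above, per the basis as stated (target by target, the sums agree net of answer rounding effects):
  Al2O3: 17.33·0.9960 + 131.8·0.003000 + 25.18·0.1952 = 22.57 g (target 22.57 g)
  ZnO: 49.50·0.9980 = 49.40 g (target 49.40 g)
  SiO2: 131.8·0.9950 + 25.18·0.6811 = 148.3 g (target 148.3 g)
  Na2O: 25.18·0.1109 = 2.792 g (target 2.792 g)
  BaO: 34.76·0.7753 = 26.95 g (target 26.95 g)
Mass balance on the glass: net batch after ignition = 250.0 g (oxide target masses add up to 250.0 g; basis as stated: 250.0 g — gaps are rounding artifacts).
Total batch = Σ batch = 258.6 g; Σ batch·LOI gives LOI loss = 8.565 g; the yield ratio, glass ÷ batch: 96.69%.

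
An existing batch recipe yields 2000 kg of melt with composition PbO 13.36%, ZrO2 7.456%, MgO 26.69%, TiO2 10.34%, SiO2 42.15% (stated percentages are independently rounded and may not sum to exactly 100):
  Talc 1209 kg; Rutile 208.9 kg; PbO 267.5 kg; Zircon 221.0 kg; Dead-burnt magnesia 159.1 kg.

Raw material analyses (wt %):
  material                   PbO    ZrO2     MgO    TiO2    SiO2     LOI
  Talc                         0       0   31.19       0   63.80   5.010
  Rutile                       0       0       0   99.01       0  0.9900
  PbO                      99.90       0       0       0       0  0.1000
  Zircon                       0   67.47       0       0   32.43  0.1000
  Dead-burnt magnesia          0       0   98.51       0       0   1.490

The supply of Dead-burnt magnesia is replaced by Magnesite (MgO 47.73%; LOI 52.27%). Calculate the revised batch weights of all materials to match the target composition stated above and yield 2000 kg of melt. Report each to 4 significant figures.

Values along the way are displayed, rounded to four significant digits, alongside each step. Every computation holds full float precision at each step; exactly one rounding lands on each reported figure; derived quantities are re-derived from the weighed amounts for 2000 kg of glass in exact precision (ignition loss, five oxide percentages, the totals, glass mass, the yield) precisely as stated by question or answer.
Oxide mass targets, per 2000 kg melt:
  PbO: 13.36% × 2000 = 267.2 kg
  ZrO2: 7.456% × 2000 = 149.1 kg
  MgO: 26.69% × 2000 = 533.8 kg
  TiO2: 10.34% × 2000 = 206.8 kg
  SiO2: 42.15% × 2000 = 843.0 kg
Sums-versus-targets review per the reported batch figures, at the basis given (delivered sums recover each target net of answer rounding effects):
  PbO: 267.5·0.9990 = 267.2 kg (target 267.2 kg)
  ZrO2: 221.0·0.6747 = 149.1 kg (target 149.1 kg)
  MgO: 1209·0.3119 + 328.4·0.4773 = 533.8 kg (target 533.8 kg)
  TiO2: 208.9·0.9901 = 206.8 kg (target 206.8 kg)
  SiO2: 1209·0.6380 + 221.0·0.3243 = 843.0 kg (target 843.0 kg)
Glass mass check: Σ batch − LOI loss = 2000 kg (oxide target masses add up to 2000 kg; stated basis 2000 kg — rounding explains the deltas).
Adding the batch up: Σ batch = 2235 kg; LOI removed, Σ of batch·LOI: 234.8 kg; yield: glass divided by total = 89.49%.

Revised batch per 2000 kg melt:
  Talc: 1209 kg
  Rutile: 208.9 kg
  PbO: 267.5 kg
  Zircon: 221.0 kg
  Magnesite: 328.4 kg
Total batch = 2235 kg; LOI loss = 234.8 kg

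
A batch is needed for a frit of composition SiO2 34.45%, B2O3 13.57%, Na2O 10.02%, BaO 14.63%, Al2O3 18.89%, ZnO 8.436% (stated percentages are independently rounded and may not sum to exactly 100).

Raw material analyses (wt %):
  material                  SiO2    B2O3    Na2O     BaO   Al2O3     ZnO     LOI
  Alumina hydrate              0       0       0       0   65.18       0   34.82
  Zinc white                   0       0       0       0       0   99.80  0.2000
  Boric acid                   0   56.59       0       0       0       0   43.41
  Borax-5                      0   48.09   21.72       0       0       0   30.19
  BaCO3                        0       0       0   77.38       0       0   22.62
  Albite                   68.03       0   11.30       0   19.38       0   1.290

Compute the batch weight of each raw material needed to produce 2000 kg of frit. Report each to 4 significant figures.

In-progress results are shown rounded off to 4 significant figures alongside each step. Every computation runs at full float precision all the way through; every reported value is rounded a single time; all derived quantities (ignition loss, six oxide percentages, the yield, glass mass, the totals) are re-derived at full float precision from the batch weights at 2000 kg of glass, as they appear in either problem or answer.
The oxide mass targets at 2000 kg frit:
  SiO2: 34.45% × 2000 = 689.0 kg
  B2O3: 13.57% × 2000 = 271.4 kg
  Na2O: 10.02% × 2000 = 200.4 kg
  BaO: 14.63% × 2000 = 292.6 kg
  Al2O3: 18.89% × 2000 = 377.8 kg
  ZnO: 8.436% × 2000 = 168.7 kg
Sums-versus-targets review given the weights on record, relative to the basis at hand (delivered sums recover each target inside rounding margins):
  SiO2: 1013·0.6803 = 689.1 kg (target 689.0 kg)
  B2O3: 143.3·0.5659 + 395.7·0.4809 = 271.4 kg (target 271.4 kg)
  Na2O: 395.7·0.2172 + 1013·0.1130 = 200.4 kg (target 200.4 kg)
  BaO: 378.1·0.7738 = 292.6 kg (target 292.6 kg)
  Al2O3: 278.5·0.6518 + 1013·0.1938 = 377.8 kg (target 377.8 kg)
  ZnO: 169.1·0.9980 = 168.8 kg (target 168.7 kg)
Glass-mass closure: total batch − LOI = 2000 kg (oxide target masses add up to 2000 kg; with the basis standing at 2000 kg — gaps are rounding artifacts).
Whole-batch sum: Σ batch = 2378 kg; LOI loss = Σ batch·LOI = 377.6 kg; yield: glass divided by total = 84.12%.

Batch per 2000 kg frit:
  Alumina hydrate: 278.5 kg
  Zinc white: 169.1 kg
  Boric acid: 143.3 kg
  Borax-5: 395.7 kg
  BaCO3: 378.1 kg
  Albite: 1013 kg
Total batch = 2378 kg; LOI loss = 377.6 kg; yield = 84.12%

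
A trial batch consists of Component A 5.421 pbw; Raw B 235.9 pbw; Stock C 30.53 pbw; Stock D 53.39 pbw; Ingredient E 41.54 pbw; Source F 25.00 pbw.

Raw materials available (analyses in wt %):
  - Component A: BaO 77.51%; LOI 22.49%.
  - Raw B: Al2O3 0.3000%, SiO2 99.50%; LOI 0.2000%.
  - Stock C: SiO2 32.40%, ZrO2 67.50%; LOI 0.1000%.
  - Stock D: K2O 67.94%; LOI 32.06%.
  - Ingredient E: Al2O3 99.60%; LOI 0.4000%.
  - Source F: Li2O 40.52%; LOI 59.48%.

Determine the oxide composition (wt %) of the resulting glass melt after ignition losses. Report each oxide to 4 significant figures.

Glass mass = 357.9 pbw (batch 391.8 − LOI 33.87).
Composition: BaO 1.174%, Al2O3 11.76%, K2O 10.13%, SiO2 68.35%, ZrO2 5.758%, Li2O 2.830%

Every computation runs at full precision at each step. Working values are shown rounded to four significant digits at each printed step — every reported number includes exactly one rounding; derived quantities, including six oxide percentages, LOI, the yield, glass mass, the totals, are recomputed from the batch weights per 357.9 pbw of glass at exact precision as quoted within the problem or the answer.
Oxide-by-oxide delivered mass:
  BaO: 5.421·0.7751 = 4.202 pbw
  Al2O3: 235.9·0.003000 + 41.54·0.9960 = 42.08 pbw
  K2O: 53.39·0.6794 = 36.27 pbw
  SiO2: 235.9·0.9950 + 30.53·0.3240 = 244.6 pbw
  ZrO2: 30.53·0.6750 = 20.61 pbw
  Li2O: 25.00·0.4052 = 10.13 pbw
LOI: 5.421·0.2249 + 235.9·0.002000 + 30.53·0.001000 + 53.39·0.3206 + 41.54·0.004000 + 25.00·0.5948 = 33.87 pbw
batch − LOI leaves glass = 391.8 − 33.87 = 357.9 pbw (consistent with Σ oxide mass)
each oxide over glass, ×100, is wt %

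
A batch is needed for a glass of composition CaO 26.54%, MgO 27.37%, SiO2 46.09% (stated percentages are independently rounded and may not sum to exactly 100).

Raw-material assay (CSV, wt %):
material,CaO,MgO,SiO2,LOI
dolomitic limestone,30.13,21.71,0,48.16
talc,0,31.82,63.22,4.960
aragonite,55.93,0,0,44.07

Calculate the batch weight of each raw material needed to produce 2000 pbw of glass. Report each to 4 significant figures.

Batch per 2000 pbw glass:
  dolomitic limestone: 384.3 pbw
  talc: 1458 pbw
  aragonite: 742.0 pbw
Total batch = 2584 pbw; LOI loss = 584.4 pbw; yield = 77.39%

Mid-chain values are displayed, rounded to four significant figures, across the worked steps; all internal work maintains full float precision throughout — every reported figure receives exactly one rounding; derived quantities, which include three oxide percentages, totals, glass mass, the yield, ignition loss, are re-derived in exact precision, precisely as stated by problem or answer, from the batch weights for 2000 pbw of glass.
Target masses of each oxide per 2000 pbw glass:
  CaO: 26.54% × 2000 = 530.8 pbw
  MgO: 27.37% × 2000 = 547.4 pbw
  SiO2: 46.09% × 2000 = 921.8 pbw
Balance tally, oxide-wise, using the reported weights, against the basis in use (summed amounts equal target values exact up to rounding of places):
  CaO: 384.3·0.3013 + 742.0·0.5593 = 530.8 pbw (target 530.8 pbw)
  MgO: 384.3·0.2171 + 1458·0.3182 = 547.4 pbw (target 547.4 pbw)
  SiO2: 1458·0.6322 = 921.7 pbw (target 921.8 pbw)
Glass-mass closure: total charge less LOI = 2000 pbw (the targets, summed, come to 2000 pbw; with the basis standing at 2000 pbw — any gap is answer rounding).
Summing the batch: Σ batch = 2584 pbw; Σ batch·LOI gives LOI loss = 584.4 pbw; as yield: glass ÷ batch → 77.39%.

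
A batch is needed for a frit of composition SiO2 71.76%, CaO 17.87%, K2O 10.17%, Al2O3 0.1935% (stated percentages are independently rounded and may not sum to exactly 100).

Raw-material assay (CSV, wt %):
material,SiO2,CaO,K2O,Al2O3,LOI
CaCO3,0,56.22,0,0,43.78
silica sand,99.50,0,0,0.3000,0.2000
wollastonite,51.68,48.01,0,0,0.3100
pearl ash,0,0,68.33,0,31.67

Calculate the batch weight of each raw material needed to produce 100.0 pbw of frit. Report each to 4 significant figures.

Batch per 100.0 pbw frit:
  CaCO3: 19.26 pbw
  silica sand: 64.50 pbw
  wollastonite: 14.67 pbw
  pearl ash: 14.88 pbw
Total batch = 113.3 pbw; LOI loss = 13.32 pbw; yield = 88.25%

The whole derivation maintains full float precision through every step. Intermediates are printed rounded off to 4 significant digits as written. Every reported value takes just one rounding. The derived quantities, which include the four compositions, net glass mass, LOI, yield, totals, are rebuilt at full precision, exactly as printed in either problem or answer, starting from the weights on 100.0 pbw of glass.
Target oxide masses per 100.0 pbw frit:
  SiO2: 71.76% × 100.0 = 71.76 pbw
  CaO: 17.87% × 100.0 = 17.87 pbw
  K2O: 10.17% × 100.0 = 10.17 pbw
  Al2O3: 0.1935% × 100.0 = 0.1935 pbw
Balance tally, oxide-wise, given the weights on record, at the basis given (each sum matches its target mass modulo rounding of the values):
  SiO2: 64.50·0.9950 + 14.67·0.5168 = 71.76 pbw (target 71.76 pbw)
  CaO: 19.26·0.5622 + 14.67·0.4801 = 17.87 pbw (target 17.87 pbw)
  K2O: 14.88·0.6833 = 10.17 pbw (target 10.17 pbw)
  Al2O3: 64.50·0.003000 = 0.1935 pbw (target 0.1935 pbw)
The glass-mass cross-check: batch Σ − ignition loss = 99.99 pbw (the Σ of target masses is 99.99 pbw; versus the stated basis of 100.0 pbw — any gap is answer rounding).
Batch total: Σ batch = 113.3 pbw; LOI loss = Σ batch·LOI = 13.32 pbw; as yield: glass ÷ batch → 88.25%.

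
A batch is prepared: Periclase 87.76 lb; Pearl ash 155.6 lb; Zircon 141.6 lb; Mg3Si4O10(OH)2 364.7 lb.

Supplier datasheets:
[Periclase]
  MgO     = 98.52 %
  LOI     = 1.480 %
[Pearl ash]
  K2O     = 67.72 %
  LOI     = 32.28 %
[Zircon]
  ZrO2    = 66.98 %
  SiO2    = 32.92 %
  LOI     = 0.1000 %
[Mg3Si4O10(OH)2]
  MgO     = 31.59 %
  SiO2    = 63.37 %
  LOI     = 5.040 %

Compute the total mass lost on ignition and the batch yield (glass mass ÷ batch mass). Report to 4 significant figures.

Working values are displayed rounded off to 4 significant figures as written — all arithmetic holds full precision at every stage — exactly one rounding lands on each reported result — all derived quantities are recomputed at full precision (the four compositions, yield, the totals, LOI, glass mass) using the weight values per 679.6 lb of glass as given in either problem or answer.
Loss on ignition, line by line:
  Periclase: 87.76 × 0.01480 = 1.299 lb
  Pearl ash: 155.6 × 0.3228 = 50.23 lb
  Zircon: 141.6 × 0.001000 = 0.1416 lb
  Mg3Si4O10(OH)2: 364.7 × 0.05040 = 18.38 lb
Total LOI = 70.05 lb
Glass = batch − LOI = 749.7 − 70.05 = 679.6 lb

LOI loss = 70.05 lb; glass = 679.6 lb; yield = 90.66%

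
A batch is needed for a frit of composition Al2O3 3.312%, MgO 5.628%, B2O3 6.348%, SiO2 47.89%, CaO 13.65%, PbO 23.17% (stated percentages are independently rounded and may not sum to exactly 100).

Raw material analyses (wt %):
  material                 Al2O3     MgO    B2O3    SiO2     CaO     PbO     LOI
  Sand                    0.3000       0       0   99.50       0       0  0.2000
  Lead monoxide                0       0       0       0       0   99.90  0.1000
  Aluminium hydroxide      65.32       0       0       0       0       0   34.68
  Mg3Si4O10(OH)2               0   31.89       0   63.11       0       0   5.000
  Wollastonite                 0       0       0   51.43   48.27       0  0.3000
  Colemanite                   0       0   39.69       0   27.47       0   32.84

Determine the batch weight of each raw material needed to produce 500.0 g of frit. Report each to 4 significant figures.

In-progress results are displayed with 4-significant-digit rounding between the steps — all internal work carries full precision from first step to last. Each reported result includes exactly one rounding. All derived quantities, which include the six compositions, totals, the yield, glass mass, LOI, are computed at exact precision, as set out in problem or answer, starting from the weights per 500.0 g of glass.
Target oxide masses per 500.0 g frit:
  Al2O3: 3.312% × 500.0 = 16.56 g
  MgO: 5.628% × 500.0 = 28.14 g
  B2O3: 6.348% × 500.0 = 31.74 g
  SiO2: 47.89% × 500.0 = 239.4 g
  CaO: 13.65% × 500.0 = 68.25 g
  PbO: 23.17% × 500.0 = 115.8 g
Mass-balance tally per oxide from the weights as reported, at the basis given (target by target, the sums agree net of answer rounding effects):
  Al2O3: 135.1·0.003000 + 24.73·0.6532 = 16.56 g (target 16.56 g)
  MgO: 88.24·0.3189 = 28.14 g (target 28.14 g)
  B2O3: 79.97·0.3969 = 31.74 g (target 31.74 g)
  SiO2: 135.1·0.9950 + 88.24·0.6311 + 95.88·0.5143 = 239.4 g (target 239.4 g)
  CaO: 95.88·0.4827 + 79.97·0.2747 = 68.25 g (target 68.25 g)
  PbO: 116.0·0.9990 = 115.9 g (target 115.8 g)
Mass balance on the glass: batch Σ − ignition loss = 500.0 g (oxide target masses add up to 500.0 g; stated basis 500.0 g — differing by rounding only).
Batch grand total — Σ batch = 539.9 g; Σ batch·LOI gives LOI loss = 39.92 g; yield: glass divided by total = 92.61%.

Batch per 500.0 g frit:
  Sand: 135.1 g
  Lead monoxide: 116.0 g
  Aluminium hydroxide: 24.73 g
  Mg3Si4O10(OH)2: 88.24 g
  Wollastonite: 95.88 g
  Colemanite: 79.97 g
Total batch = 539.9 g; LOI loss = 39.92 g; yield = 92.61%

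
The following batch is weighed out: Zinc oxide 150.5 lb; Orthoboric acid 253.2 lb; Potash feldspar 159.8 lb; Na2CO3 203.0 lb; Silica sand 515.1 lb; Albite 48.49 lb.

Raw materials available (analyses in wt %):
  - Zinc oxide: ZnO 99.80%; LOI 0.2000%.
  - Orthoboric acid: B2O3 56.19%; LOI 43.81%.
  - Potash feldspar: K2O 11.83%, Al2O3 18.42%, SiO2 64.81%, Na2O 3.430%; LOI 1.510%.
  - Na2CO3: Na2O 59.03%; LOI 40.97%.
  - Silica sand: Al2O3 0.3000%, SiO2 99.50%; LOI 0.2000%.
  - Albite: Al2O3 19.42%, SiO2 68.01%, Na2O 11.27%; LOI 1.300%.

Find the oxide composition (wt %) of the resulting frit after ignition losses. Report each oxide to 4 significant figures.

Glass mass = 1132 lb (batch 1330 − LOI 198.5).
Composition: K2O 1.671%, B2O3 12.57%, ZnO 13.27%, Al2O3 3.570%, SiO2 57.36%, Na2O 11.56%

The whole derivation carries full precision in all steps; intermediates appear rounded to 4 significant figures across the worked steps. Each reported number takes a single rounding. The derived quantities, including the totals, net glass mass, the yield, six oxide percentages, ignition loss, are computed starting from the weights on 1132 lb of glass at full float precision, as written in the question or the answer.
Oxide masses out of the charge:
  K2O: 159.8·0.1183 = 18.90 lb
  B2O3: 253.2·0.5619 = 142.3 lb
  ZnO: 150.5·0.9980 = 150.2 lb
  Al2O3: 159.8·0.1842 + 515.1·0.003000 + 48.49·0.1942 = 40.40 lb
  SiO2: 159.8·0.6481 + 515.1·0.9950 + 48.49·0.6801 = 649.1 lb
  Na2O: 159.8·0.03430 + 203.0·0.5903 + 48.49·0.1127 = 130.8 lb
LOI: 150.5·0.002000 + 253.2·0.4381 + 159.8·0.01510 + 203.0·0.4097 + 515.1·0.002000 + 48.49·0.01300 = 198.5 lb
The glass mass, total less LOI, = 1330 − 198.5 = 1132 lb (equal to the oxide-mass sum)
wt % = oxide mass / glass mass × 100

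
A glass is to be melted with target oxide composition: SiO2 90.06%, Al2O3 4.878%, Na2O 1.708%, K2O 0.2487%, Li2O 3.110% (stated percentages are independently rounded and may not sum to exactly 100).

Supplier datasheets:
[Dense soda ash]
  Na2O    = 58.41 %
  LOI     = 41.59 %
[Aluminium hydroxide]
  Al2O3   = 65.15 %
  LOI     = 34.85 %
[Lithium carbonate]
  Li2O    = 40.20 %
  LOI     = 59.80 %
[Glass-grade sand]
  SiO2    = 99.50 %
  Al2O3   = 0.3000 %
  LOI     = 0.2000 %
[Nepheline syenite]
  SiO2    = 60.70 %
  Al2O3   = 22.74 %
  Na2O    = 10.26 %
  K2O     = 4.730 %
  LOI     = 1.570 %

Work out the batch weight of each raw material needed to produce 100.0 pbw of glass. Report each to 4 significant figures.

Values along the way are displayed rounded off to 4 significant digits between the steps. All arithmetic holds full precision in every operation; a single rounding finalizes each reported figure — the derived quantities are carried at exact precision (yield, the totals, ignition loss, glass mass, the five compositions) using the weight values for 100.0 pbw of glass, as given in the problem or the answer.
The oxide mass targets at 100.0 pbw glass:
  SiO2: 90.06% × 100.0 = 90.06 pbw
  Al2O3: 4.878% × 100.0 = 4.878 pbw
  Na2O: 1.708% × 100.0 = 1.708 pbw
  K2O: 0.2487% × 100.0 = 0.2487 pbw
  Li2O: 3.110% × 100.0 = 3.110 pbw
Verifying the oxide balance on the weights just shown, for the quoted basis mass (each sum matches its target mass within answer rounding):
  SiO2: 87.30·0.9950 + 5.258·0.6070 = 90.06 pbw (target 90.06 pbw)
  Al2O3: 5.250·0.6515 + 87.30·0.003000 + 5.258·0.2274 = 4.878 pbw (target 4.878 pbw)
  Na2O: 2.001·0.5841 + 5.258·0.1026 = 1.708 pbw (target 1.708 pbw)
  K2O: 5.258·0.04730 = 0.2487 pbw (target 0.2487 pbw)
  Li2O: 7.736·0.4020 = 3.110 pbw (target 3.110 pbw)
Mass balance on the glass: net batch after ignition = 100.0 pbw (per-oxide target masses sum to 100.0 pbw; with the basis standing at 100.0 pbw — gaps are rounding artifacts).
Summing the batch: Σ batch = 107.5 pbw; the LOI term Σ batch·LOI equals 7.545 pbw; yield, glass over the total, = 92.98%.

Batch per 100.0 pbw glass:
  Dense soda ash: 2.001 pbw
  Aluminium hydroxide: 5.250 pbw
  Lithium carbonate: 7.736 pbw
  Glass-grade sand: 87.30 pbw
  Nepheline syenite: 5.258 pbw
Total batch = 107.5 pbw; LOI loss = 7.545 pbw; yield = 92.98%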